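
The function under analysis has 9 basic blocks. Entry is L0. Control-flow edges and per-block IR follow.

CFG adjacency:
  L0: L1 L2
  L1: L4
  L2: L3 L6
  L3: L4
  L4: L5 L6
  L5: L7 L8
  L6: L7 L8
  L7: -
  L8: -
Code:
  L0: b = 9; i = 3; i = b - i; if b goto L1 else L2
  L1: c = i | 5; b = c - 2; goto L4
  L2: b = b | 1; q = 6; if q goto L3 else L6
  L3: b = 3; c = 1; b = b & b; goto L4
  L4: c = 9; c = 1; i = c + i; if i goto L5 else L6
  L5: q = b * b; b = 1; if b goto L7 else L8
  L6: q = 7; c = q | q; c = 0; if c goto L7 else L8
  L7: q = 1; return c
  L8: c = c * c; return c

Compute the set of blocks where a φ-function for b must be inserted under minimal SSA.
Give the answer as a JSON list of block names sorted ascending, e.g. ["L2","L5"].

idom tree: L1←L0 L2←L0 L3←L2 L4←L0 L5←L4 L6←L0 L7←L0 L8←L0
Dom∩ at merges:
  L4: preds {L1,L3}: {L0,L1} ∩ {L0,L2,L3} = {L0}; idom=L0
  L6: preds {L2,L4}: {L0,L2} ∩ {L0,L4} = {L0}; idom=L0
  L7: preds {L5,L6}: {L0,L4,L5} ∩ {L0,L6} = {L0}; idom=L0
  L8: preds {L5,L6}: {L0,L4,L5} ∩ {L0,L6} = {L0}; idom=L0

Frontier:
  L4←L1: walk L1 to L0
  L4←L3: walk L3→L2 to L0
  L6←L2: walk L2 to L0
  L6←L4: walk L4 to L0
  L7←L5: walk L5→L4 to L0
  L7←L6: walk L6 to L0
  L8←L5: walk L5→L4 to L0
  L8←L6: walk L6 to L0
  L0 → ∅
  L1 → {L4}
  L2 → {L4,L6}
  L3 → {L4}
  L4 → {L6,L7,L8}
  L5 → {L7,L8}
  L6 → {L7,L8}
  L7 → ∅
  L8 → ∅

φ for b: defs {L0,L1,L2,L3,L5}
  DF⁺ = {L4,L6,L7,L8}

Answer: ["L4", "L6", "L7", "L8"]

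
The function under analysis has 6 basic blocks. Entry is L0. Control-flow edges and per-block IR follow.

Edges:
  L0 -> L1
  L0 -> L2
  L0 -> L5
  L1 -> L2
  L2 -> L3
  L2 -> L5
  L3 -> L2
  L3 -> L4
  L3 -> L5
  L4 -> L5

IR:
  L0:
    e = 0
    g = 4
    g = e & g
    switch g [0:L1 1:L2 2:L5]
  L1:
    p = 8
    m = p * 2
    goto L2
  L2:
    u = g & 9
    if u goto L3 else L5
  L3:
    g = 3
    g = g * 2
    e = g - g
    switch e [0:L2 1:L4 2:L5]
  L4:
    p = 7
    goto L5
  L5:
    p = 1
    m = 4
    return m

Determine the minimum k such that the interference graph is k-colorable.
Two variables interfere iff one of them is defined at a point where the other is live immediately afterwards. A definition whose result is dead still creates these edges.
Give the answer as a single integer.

Answer: 2

Working:
Block summaries:
  L0: {e,g} / ∅
  L1: {m,p} / ∅
  L2: {u} / {g}
  L3: {e,g} / ∅
  L4: {p} / ∅
  L5: {m,p} / ∅

Liveness:
  L0: in=∅ out={g}
  L1: in={g} out={g}
  L2: in={g} out=∅
  L3: in=∅ out={g}
  L4: in=∅ out=∅
  L5: in=∅ out=∅

Conflict graph:
  e↔{g}
  g↔{e,m,p}
  m↔{g}
  p↔{g}
  u↔∅

Registers:
  lower bound: {e,g} mutually conflict ⇒ χ ≥ 2
  assign e→c1 g→c0 m→c1 p→c1 u→c0 — no edge inside a register ⇒ χ ≤ 2
  χ = 2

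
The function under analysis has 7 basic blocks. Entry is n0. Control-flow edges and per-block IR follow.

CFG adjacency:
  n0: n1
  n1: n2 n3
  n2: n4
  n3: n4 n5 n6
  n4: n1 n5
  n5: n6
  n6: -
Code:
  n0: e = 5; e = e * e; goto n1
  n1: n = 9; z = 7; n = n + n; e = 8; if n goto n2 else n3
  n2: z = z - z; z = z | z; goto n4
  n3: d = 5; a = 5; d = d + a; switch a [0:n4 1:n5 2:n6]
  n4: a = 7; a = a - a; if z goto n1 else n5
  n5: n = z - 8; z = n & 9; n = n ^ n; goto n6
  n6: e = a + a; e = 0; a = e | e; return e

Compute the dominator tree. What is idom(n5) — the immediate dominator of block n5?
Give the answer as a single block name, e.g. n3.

Answer: n1

Working:
idom tree: n1←n0 n2←n1 n3←n1 n4←n1 n5←n1 n6←n1
Dom at joins:
  n1: preds {n0,n4}: {n0} ∩ {n0,n1,n4} = {n0}; idom=n0
  n4: preds {n2,n3}: {n0,n1,n2} ∩ {n0,n1,n3} = {n0,n1}; idom=n1
  n5: preds {n3,n4}: {n0,n1,n3} ∩ {n0,n1,n4} = {n0,n1}; idom=n1
  n6: preds {n3,n5}: {n0,n1,n3} ∩ {n0,n1,n5} = {n0,n1}; idom=n1

idom(n5) = n1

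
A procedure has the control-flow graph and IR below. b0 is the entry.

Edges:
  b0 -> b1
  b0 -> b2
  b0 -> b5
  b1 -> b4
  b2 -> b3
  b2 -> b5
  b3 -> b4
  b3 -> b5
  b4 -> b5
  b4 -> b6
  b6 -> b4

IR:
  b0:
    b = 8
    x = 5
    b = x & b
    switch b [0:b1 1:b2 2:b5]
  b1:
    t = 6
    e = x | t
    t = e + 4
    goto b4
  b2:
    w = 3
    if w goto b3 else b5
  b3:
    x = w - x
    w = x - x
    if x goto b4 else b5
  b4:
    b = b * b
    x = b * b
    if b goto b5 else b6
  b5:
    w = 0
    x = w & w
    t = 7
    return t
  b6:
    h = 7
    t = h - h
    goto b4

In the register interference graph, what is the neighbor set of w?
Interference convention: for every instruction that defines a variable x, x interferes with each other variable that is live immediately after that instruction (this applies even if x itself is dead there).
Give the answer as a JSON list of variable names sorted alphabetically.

Answer: ["b", "x"]

Analysis:
Block summaries:
  b0: {b,x} / ∅
  b1: {e,t} / {x}
  b2: {w} / ∅
  b3: {w,x} / {w,x}
  b4: {b,x} / {b}
  b5: {t,w,x} / ∅
  b6: {h,t} / ∅

Liveness:
  b0 li=∅ lo={b,x}
  b1 li={b,x} lo={b}
  b2 li={b,x} lo={b,w,x}
  b3 li={b,w,x} lo={b}
  b4 li={b} lo={b}
  b5 li=∅ lo=∅
  b6 li={b} lo={b}

Interference:
  b — {e,h,t,w,x}
  e — {b}
  h — {b}
  t — {b,x}
  w — {b,x}
  x — {b,t,w}

N(w) = ["b", "x"]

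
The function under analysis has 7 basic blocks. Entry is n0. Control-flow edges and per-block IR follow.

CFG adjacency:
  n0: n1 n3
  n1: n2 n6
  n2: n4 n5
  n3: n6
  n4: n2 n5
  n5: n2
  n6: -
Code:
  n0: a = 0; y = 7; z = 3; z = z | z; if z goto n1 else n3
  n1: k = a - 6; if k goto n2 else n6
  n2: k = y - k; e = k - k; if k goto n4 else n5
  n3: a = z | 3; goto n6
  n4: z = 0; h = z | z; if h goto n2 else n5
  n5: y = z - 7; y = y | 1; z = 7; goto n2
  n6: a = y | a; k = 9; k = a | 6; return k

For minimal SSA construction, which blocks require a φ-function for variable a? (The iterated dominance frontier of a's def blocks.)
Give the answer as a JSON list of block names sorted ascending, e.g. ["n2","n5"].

Answer: ["n6"]

Derivation:
idom tree: n1←n0 n2←n1 n3←n0 n4←n2 n5←n2 n6←n0
Dom∩ at merges:
  n2: preds {n1,n4,n5}: {n0,n1} ∩ {n0,n1,n2,n4} ∩ {n0,n1,n2,n5} = {n0,n1}; idom=n1
  n5: preds {n2,n4}: {n0,n1,n2} ∩ {n0,n1,n2,n4} = {n0,n1,n2}; idom=n2
  n6: preds {n1,n3}: {n0,n1} ∩ {n0,n3} = {n0}; idom=n0

DF derivation:
  n2←n1: walk · to n1
  n2←n4: walk n4→n2 to n1
  n2←n5: walk n5→n2 to n1
  n5←n2: walk · to n2
  n5←n4: walk n4 to n2
  n6←n1: walk n1 to n0
  n6←n3: walk n3 to n0
  n0 → ∅
  n1 → {n6}
  n2 → {n2}
  n3 → {n6}
  n4 → {n2,n5}
  n5 → {n2}
  n6 → ∅

φ for a: defs {n0,n3,n6}
  DF⁺ = {n6}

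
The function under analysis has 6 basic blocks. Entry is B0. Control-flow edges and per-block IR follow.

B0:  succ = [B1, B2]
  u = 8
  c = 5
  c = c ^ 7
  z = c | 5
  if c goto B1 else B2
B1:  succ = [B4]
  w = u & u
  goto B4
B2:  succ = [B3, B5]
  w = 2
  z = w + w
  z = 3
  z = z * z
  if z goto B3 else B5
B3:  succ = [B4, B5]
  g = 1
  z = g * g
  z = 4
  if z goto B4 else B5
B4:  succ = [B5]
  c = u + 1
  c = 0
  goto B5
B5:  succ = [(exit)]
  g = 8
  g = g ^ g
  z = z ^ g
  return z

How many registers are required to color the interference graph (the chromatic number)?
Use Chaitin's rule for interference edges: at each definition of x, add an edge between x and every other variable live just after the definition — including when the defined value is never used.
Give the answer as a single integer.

Answer: 3

Working:
Block summaries:
  B0: def={c,u,z} ue=∅
  B1: def={w} ue={u}
  B2: def={w,z} ue=∅
  B3: def={g,z} ue=∅
  B4: def={c} ue={u}
  B5: def={g,z} ue={z}

Liveness:
  B0: in=∅ out={u,z}
  B1: in={u,z} out={u,z}
  B2: in={u} out={u,z}
  B3: in={u} out={u,z}
  B4: in={u,z} out={z}
  B5: in={z} out=∅

Conflict graph:
  c: {u,z}
  g: {u,z}
  u: {c,g,w,z}
  w: {u,z}
  z: {c,g,u,w}

Chromatic number:
  clique {c,u,z} ⇒ need ≥ 3
  3-colouring: r0={u}  r1={z}  r2={c,g,w}
  χ = 3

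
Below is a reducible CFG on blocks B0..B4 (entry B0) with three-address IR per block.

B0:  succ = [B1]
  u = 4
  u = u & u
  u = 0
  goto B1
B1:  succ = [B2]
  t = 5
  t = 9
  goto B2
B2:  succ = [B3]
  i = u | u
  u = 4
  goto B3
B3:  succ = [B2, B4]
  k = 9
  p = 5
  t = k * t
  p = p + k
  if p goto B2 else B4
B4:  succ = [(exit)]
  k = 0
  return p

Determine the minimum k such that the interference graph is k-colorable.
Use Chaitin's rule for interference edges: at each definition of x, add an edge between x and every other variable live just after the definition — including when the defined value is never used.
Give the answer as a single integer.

Block summaries:
  B0 def {u} use ∅
  B1 def {t} use ∅
  B2 def {i,u} use {u}
  B3 def {k,p,t} use {t}
  B4 def {k} use {p}

Liveness:
  live B0: ∅→{u}
  live B1: {u}→{t,u}
  live B2: {t,u}→{t,u}
  live B3: {t,u}→{p,t,u}
  live B4: {p}→∅

Interfere edges:
  i — {t}
  k — {p,t,u}
  p — {k,t,u}
  t — {i,k,p,u}
  u — {k,p,t}

Chromatic number:
  lower bound: {k,p,t,u} mutually conflict ⇒ χ ≥ 4
  assign i→r1 k→r1 p→r2 t→r0 u→r3 — no edge inside a register ⇒ χ ≤ 4
  χ = 4

Answer: 4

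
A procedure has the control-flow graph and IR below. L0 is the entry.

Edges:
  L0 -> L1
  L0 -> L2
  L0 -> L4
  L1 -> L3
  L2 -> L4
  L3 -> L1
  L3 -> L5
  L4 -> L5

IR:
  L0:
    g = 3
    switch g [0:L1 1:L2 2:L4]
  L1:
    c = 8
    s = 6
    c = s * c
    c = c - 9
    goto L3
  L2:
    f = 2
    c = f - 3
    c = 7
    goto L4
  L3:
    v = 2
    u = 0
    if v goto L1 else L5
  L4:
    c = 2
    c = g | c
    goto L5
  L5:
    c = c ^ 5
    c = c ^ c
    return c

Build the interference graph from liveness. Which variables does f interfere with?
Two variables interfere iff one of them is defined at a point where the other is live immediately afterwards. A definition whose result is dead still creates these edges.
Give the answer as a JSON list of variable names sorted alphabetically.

Block summaries:
  L0: {g} / ∅
  L1: {c,s} / ∅
  L2: {c,f} / ∅
  L3: {u,v} / ∅
  L4: {c} / {g}
  L5: {c} / {c}

Liveness:
  L0 li=∅ lo={g}
  L1 li=∅ lo={c}
  L2 li={g} lo={g}
  L3 li={c} lo={c}
  L4 li={g} lo={c}
  L5 li={c} lo=∅

Interfere edges:
  c — {g,s,u,v}
  f — {g}
  g — {c,f}
  s — {c}
  u — {c,v}
  v — {c,u}

N(f) = ["g"]

Answer: ["g"]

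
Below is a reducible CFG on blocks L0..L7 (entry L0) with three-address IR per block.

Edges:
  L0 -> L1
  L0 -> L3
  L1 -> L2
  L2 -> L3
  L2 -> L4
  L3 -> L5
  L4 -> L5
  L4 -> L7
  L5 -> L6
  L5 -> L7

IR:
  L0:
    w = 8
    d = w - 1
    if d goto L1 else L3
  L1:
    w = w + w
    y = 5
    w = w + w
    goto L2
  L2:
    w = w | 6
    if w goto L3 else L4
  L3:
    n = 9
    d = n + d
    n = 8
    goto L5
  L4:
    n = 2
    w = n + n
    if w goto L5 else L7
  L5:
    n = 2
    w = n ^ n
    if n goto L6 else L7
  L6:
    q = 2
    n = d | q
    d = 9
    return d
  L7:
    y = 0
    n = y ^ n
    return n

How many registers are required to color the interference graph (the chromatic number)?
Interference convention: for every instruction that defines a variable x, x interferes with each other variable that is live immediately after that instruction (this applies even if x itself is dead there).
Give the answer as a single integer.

def/use:
  L0: {d,w} / ∅
  L1: {w,y} / {w}
  L2: {w} / {w}
  L3: {d,n} / {d}
  L4: {n,w} / ∅
  L5: {n,w} / ∅
  L6: {d,n,q} / {d}
  L7: {n,y} / {n}

Live sets:
  L0: in=∅ out={d,w}
  L1: in={d,w} out={d,w}
  L2: in={d,w} out={d}
  L3: in={d} out={d}
  L4: in={d} out={d,n}
  L5: in={d} out={d,n}
  L6: in={d} out=∅
  L7: in={n} out=∅

Interference:
  d↔{n,q,w,y}
  n↔{d,w,y}
  q↔{d}
  w↔{d,n,y}
  y↔{d,n,w}

Chromatic number:
  clique {d,n,w,y} ⇒ need ≥ 4
  assign d→r0 n→r1 q→r1 w→r2 y→r3 — no edge inside a register ⇒ χ ≤ 4
  χ = 4

Answer: 4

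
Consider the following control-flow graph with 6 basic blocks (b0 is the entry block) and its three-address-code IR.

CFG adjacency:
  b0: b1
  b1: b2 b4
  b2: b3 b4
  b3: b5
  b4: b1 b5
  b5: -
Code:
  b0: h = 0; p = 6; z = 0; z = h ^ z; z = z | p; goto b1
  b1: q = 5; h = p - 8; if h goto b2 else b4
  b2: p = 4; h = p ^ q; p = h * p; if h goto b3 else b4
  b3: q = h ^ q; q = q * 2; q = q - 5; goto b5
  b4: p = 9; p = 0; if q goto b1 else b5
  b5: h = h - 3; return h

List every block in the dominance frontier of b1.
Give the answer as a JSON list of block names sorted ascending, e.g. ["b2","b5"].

idom tree: b1←b0 b2←b1 b3←b2 b4←b1 b5←b1
Dom at joins:
  b1: preds {b0,b4}: {b0} ∩ {b0,b1,b4} = {b0}; idom=b0
  b4: preds {b1,b2}: {b0,b1} ∩ {b0,b1,b2} = {b0,b1}; idom=b1
  b5: preds {b3,b4}: {b0,b1,b2,b3} ∩ {b0,b1,b4} = {b0,b1}; idom=b1

DF derivation:
  join b1 pred b0: · stop@b0
  join b1 pred b4: b4→b1 stop@b0
  join b4 pred b1: · stop@b1
  join b4 pred b2: b2 stop@b1
  join b5 pred b3: b3→b2 stop@b1
  join b5 pred b4: b4 stop@b1
  b0 → ∅
  b1 → {b1}
  b2 → {b4,b5}
  b3 → {b5}
  b4 → {b1,b5}
  b5 → ∅

DF(b1) = ["b1"]

Answer: ["b1"]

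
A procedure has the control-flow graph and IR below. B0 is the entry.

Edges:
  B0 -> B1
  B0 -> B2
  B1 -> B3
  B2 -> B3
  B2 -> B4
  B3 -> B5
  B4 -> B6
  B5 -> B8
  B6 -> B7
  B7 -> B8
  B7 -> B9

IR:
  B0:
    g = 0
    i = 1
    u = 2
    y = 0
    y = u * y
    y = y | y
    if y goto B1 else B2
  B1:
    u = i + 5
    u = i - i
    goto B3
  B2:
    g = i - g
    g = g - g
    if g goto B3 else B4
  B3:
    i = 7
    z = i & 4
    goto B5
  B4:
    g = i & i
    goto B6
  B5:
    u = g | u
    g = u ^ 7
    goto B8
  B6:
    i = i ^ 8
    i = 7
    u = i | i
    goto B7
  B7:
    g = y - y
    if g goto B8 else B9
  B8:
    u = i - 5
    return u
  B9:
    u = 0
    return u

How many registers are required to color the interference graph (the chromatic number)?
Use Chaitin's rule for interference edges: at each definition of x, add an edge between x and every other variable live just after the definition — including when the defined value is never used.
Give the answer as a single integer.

Block summaries:
  B0 def {g,i,u,y} use ∅
  B1 def {u} use {i}
  B2 def {g} use {g,i}
  B3 def {i,z} use ∅
  B4 def {g} use {i}
  B5 def {g,u} use {g,u}
  B6 def {i,u} use {i}
  B7 def {g} use {y}
  B8 def {u} use {i}
  B9 def {u} use ∅

Liveness:
  B0: in=∅ out={g,i,u,y}
  B1: in={g,i} out={g,u}
  B2: in={g,i,u,y} out={g,i,u,y}
  B3: in={g,u} out={g,i,u}
  B4: in={i,y} out={i,y}
  B5: in={g,i,u} out={i}
  B6: in={i,y} out={i,y}
  B7: in={i,y} out={i}
  B8: in={i} out=∅
  B9: in=∅ out=∅

Interfere edges:
  g: {i,u,y,z}
  i: {g,u,y,z}
  u: {g,i,y,z}
  y: {g,i,u}
  z: {g,i,u}

Colouring:
  {g,i,u,y} pairwise interfere (4-clique) ⇒ χ ≥ 4
  assign g→c0 i→c1 u→c2 y→c3 z→c3 — no edge inside a register ⇒ χ ≤ 4
  χ = 4

Answer: 4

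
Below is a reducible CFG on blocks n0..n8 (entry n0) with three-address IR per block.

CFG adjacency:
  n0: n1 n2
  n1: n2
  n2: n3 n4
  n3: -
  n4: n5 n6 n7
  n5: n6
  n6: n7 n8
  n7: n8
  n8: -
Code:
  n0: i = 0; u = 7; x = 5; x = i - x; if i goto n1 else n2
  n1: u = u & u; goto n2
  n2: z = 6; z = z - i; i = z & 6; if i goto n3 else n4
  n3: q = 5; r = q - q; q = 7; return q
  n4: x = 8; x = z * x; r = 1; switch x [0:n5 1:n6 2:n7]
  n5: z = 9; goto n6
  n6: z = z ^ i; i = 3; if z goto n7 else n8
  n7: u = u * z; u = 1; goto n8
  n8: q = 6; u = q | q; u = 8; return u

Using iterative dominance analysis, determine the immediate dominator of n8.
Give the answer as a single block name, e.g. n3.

Answer: n4

Analysis:
idom tree: n1←n0 n2←n0 n3←n2 n4←n2 n5←n4 n6←n4 n7←n4 n8←n4
Join-block Dom:
  n2: preds {n0,n1}: {n0} ∩ {n0,n1} = {n0}; idom=n0
  n6: preds {n4,n5}: {n0,n2,n4} ∩ {n0,n2,n4,n5} = {n0,n2,n4}; idom=n4
  n7: preds {n4,n6}: {n0,n2,n4} ∩ {n0,n2,n4,n6} = {n0,n2,n4}; idom=n4
  n8: preds {n6,n7}: {n0,n2,n4,n6} ∩ {n0,n2,n4,n7} = {n0,n2,n4}; idom=n4

idom(n8) = n4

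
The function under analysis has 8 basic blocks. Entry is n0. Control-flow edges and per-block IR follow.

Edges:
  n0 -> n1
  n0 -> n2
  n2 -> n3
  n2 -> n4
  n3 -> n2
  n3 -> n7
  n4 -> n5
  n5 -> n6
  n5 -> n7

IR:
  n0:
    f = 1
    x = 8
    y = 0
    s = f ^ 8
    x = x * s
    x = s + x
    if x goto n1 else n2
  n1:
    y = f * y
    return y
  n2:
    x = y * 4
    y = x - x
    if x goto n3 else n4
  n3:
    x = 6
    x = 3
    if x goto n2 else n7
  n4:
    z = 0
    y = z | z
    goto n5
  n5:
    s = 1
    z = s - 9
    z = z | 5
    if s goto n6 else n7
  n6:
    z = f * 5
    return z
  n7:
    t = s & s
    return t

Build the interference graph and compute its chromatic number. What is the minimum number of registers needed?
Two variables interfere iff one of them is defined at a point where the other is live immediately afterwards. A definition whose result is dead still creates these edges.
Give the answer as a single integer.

def/use:
  n0: {f,s,x,y} / ∅
  n1: {y} / {f,y}
  n2: {x,y} / {y}
  n3: {x} / ∅
  n4: {y,z} / ∅
  n5: {s,z} / ∅
  n6: {z} / {f}
  n7: {t} / {s}

Live sets:
  n0: in=∅ out={f,s,y}
  n1: in={f,y} out=∅
  n2: in={f,s,y} out={f,s,y}
  n3: in={f,s,y} out={f,s,y}
  n4: in={f} out={f}
  n5: in={f} out={f,s}
  n6: in={f} out=∅
  n7: in={s} out=∅

Conflict graph:
  f — {s,x,y,z}
  s — {f,x,y,z}
  t — ∅
  x — {f,s,y}
  y — {f,s,x}
  z — {f,s}

Registers:
  clique {f,s,x,y} ⇒ need ≥ 4
  assign f→r0 s→r1 t→r0 x→r2 y→r3 z→r2 — no edge inside a register ⇒ χ ≤ 4
  χ = 4

Answer: 4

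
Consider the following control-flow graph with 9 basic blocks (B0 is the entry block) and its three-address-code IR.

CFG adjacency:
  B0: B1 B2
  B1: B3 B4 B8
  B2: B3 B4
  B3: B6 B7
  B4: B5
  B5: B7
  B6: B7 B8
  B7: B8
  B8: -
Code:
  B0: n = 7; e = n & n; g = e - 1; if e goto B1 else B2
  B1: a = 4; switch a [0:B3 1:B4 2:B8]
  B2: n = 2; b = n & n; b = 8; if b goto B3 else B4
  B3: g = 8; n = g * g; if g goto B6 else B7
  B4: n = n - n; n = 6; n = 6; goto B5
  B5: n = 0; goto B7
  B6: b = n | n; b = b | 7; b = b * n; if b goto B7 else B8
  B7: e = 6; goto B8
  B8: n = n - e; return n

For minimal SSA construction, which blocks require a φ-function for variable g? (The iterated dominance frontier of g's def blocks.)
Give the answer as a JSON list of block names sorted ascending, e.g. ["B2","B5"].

Answer: ["B7", "B8"]

Derivation:
idom tree: B1←B0 B2←B0 B3←B0 B4←B0 B5←B4 B6←B3 B7←B0 B8←B0
Dom at joins:
  B3: preds {B1,B2}: {B0,B1} ∩ {B0,B2} = {B0}; idom=B0
  B4: preds {B1,B2}: {B0,B1} ∩ {B0,B2} = {B0}; idom=B0
  B7: preds {B3,B5,B6}: {B0,B3} ∩ {B0,B4,B5} ∩ {B0,B3,B6} = {B0}; idom=B0
  B8: preds {B1,B6,B7}: {B0,B1} ∩ {B0,B3,B6} ∩ {B0,B7} = {B0}; idom=B0

Frontier:
  join B3 pred B1: B1 stop@B0
  join B3 pred B2: B2 stop@B0
  join B4 pred B1: B1 stop@B0
  join B4 pred B2: B2 stop@B0
  join B7 pred B3: B3 stop@B0
  join B7 pred B5: B5→B4 stop@B0
  join B7 pred B6: B6→B3 stop@B0
  join B8 pred B1: B1 stop@B0
  join B8 pred B6: B6→B3 stop@B0
  join B8 pred B7: B7 stop@B0
  DF(B0)=∅
  DF(B1)={B3,B4,B8}
  DF(B2)={B3,B4}
  DF(B3)={B7,B8}
  DF(B4)={B7}
  DF(B5)={B7}
  DF(B6)={B7,B8}
  DF(B7)={B8}
  DF(B8)=∅

φ for g: defs {B0,B3}
  DF⁺ = {B7,B8}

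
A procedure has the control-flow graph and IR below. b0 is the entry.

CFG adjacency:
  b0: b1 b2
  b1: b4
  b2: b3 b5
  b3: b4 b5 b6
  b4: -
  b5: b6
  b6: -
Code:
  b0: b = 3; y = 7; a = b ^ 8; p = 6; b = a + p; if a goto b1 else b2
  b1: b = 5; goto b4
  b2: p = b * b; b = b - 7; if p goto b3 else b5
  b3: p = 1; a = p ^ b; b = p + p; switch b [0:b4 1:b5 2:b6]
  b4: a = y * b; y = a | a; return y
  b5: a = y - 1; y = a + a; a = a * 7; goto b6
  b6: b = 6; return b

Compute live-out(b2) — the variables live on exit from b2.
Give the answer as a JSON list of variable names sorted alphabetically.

Block summaries:
  b0 def {a,b,p,y} use ∅
  b1 def {b} use ∅
  b2 def {b,p} use {b}
  b3 def {a,b,p} use {b}
  b4 def {a,y} use {b,y}
  b5 def {a,y} use {y}
  b6 def {b} use ∅

Backward fixpoint:
  live b0: ∅→{b,y}
  live b1: {y}→{b,y}
  live b2: {b,y}→{b,y}
  live b3: {b,y}→{b,y}
  live b4: {b,y}→∅
  live b5: {y}→∅
  live b6: ∅→∅

live-out(b2) = ["b", "y"]

Answer: ["b", "y"]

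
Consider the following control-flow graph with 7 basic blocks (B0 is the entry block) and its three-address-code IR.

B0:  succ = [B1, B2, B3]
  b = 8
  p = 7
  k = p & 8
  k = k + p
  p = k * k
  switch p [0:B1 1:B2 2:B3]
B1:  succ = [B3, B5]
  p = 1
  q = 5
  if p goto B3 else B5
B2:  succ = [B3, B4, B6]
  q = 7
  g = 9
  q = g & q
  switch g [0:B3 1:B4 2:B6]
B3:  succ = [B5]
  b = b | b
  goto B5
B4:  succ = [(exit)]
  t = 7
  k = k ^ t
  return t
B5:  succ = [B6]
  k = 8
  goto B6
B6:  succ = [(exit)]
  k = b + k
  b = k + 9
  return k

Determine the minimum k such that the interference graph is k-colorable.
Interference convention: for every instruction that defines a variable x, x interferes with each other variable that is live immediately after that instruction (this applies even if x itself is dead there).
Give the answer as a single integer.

Answer: 4

Derivation:
def/use:
  B0 def {b,k,p} use ∅
  B1 def {p,q} use ∅
  B2 def {g,q} use ∅
  B3 def {b} use {b}
  B4 def {k,t} use {k}
  B5 def {k} use ∅
  B6 def {b,k} use {b,k}

Live sets:
  live B0: ∅→{b,k}
  live B1: {b}→{b}
  live B2: {b,k}→{b,k}
  live B3: {b}→{b}
  live B4: {k}→∅
  live B5: {b}→{b,k}
  live B6: {b,k}→∅

Interfere edges:
  b↔{g,k,p,q}
  g↔{b,k,q}
  k↔{b,g,p,q,t}
  p↔{b,k,q}
  q↔{b,g,k,p}
  t↔{k}

Registers:
  lower bound: {b,g,k,q} mutually conflict ⇒ χ ≥ 4
  assign b→c1 g→c3 k→c0 p→c3 q→c2 t→c1 — no edge inside a register ⇒ χ ≤ 4
  χ = 4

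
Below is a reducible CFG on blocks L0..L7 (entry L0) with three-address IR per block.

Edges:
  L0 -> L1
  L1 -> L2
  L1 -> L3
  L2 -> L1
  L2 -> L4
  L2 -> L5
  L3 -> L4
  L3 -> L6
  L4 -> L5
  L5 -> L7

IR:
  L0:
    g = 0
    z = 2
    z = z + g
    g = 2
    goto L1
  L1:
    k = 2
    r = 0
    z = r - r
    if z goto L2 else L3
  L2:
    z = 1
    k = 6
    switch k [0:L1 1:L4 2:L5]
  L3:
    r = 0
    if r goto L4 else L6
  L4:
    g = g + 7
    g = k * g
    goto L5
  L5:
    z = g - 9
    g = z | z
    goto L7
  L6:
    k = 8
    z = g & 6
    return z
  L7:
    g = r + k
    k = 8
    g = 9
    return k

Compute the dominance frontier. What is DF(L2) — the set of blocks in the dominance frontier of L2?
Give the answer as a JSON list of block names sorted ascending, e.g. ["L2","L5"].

Answer: ["L1", "L4", "L5"]

Analysis:
idom tree: L1←L0 L2←L1 L3←L1 L4←L1 L5←L1 L6←L3 L7←L5
Join-block Dom:
  L1: preds {L0,L2}: {L0} ∩ {L0,L1,L2} = {L0}; idom=L0
  L4: preds {L2,L3}: {L0,L1,L2} ∩ {L0,L1,L3} = {L0,L1}; idom=L1
  L5: preds {L2,L4}: {L0,L1,L2} ∩ {L0,L1,L4} = {L0,L1}; idom=L1

Frontier:
  L1←L0: walk · to L0
  L1←L2: walk L2→L1 to L0
  L4←L2: walk L2 to L1
  L4←L3: walk L3 to L1
  L5←L2: walk L2 to L1
  L5←L4: walk L4 to L1
  L0 → ∅
  L1 → {L1}
  L2 → {L1,L4,L5}
  L3 → {L4}
  L4 → {L5}
  L5 → ∅
  L6 → ∅
  L7 → ∅

DF(L2) = ["L1", "L4", "L5"]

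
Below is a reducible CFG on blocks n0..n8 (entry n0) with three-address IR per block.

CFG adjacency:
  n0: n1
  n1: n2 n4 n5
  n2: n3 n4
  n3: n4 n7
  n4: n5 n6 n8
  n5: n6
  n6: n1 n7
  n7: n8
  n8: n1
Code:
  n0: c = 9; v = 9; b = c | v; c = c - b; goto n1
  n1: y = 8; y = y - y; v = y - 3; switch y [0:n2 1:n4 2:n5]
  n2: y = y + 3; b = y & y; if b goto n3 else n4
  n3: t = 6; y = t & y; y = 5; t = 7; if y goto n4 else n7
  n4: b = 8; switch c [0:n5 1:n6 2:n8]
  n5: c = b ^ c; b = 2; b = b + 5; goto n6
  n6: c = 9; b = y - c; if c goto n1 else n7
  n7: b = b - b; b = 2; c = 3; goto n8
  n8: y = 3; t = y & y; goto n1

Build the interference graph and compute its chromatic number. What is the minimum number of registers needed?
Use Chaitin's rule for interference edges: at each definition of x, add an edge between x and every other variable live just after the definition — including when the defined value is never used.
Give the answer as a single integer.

Answer: 4

Analysis:
Block summaries:
  n0 def {b,c,v} use ∅
  n1 def {v,y} use ∅
  n2 def {b,y} use {y}
  n3 def {t,y} use {y}
  n4 def {b} use {c}
  n5 def {b,c} use {b,c}
  n6 def {b,c} use {y}
  n7 def {b,c} use {b}
  n8 def {t,y} use ∅

Live sets:
  n0 li=∅ lo={b,c}
  n1 li={b,c} lo={b,c,y}
  n2 li={c,y} lo={b,c,y}
  n3 li={b,c,y} lo={b,c,y}
  n4 li={c,y} lo={b,c,y}
  n5 li={b,c,y} lo={y}
  n6 li={y} lo={b,c}
  n7 li={b} lo={b,c}
  n8 li={b,c} lo={b,c}

Interference:
  b: {c,t,v,y}
  c: {b,t,v,y}
  t: {b,c,y}
  v: {b,c,y}
  y: {b,c,t,v}

Chromatic number:
  {b,c,t,y} pairwise interfere (4-clique) ⇒ χ ≥ 4
  4-colouring: c0={b}  c1={c}  c2={y}  c3={t,v}
  χ = 4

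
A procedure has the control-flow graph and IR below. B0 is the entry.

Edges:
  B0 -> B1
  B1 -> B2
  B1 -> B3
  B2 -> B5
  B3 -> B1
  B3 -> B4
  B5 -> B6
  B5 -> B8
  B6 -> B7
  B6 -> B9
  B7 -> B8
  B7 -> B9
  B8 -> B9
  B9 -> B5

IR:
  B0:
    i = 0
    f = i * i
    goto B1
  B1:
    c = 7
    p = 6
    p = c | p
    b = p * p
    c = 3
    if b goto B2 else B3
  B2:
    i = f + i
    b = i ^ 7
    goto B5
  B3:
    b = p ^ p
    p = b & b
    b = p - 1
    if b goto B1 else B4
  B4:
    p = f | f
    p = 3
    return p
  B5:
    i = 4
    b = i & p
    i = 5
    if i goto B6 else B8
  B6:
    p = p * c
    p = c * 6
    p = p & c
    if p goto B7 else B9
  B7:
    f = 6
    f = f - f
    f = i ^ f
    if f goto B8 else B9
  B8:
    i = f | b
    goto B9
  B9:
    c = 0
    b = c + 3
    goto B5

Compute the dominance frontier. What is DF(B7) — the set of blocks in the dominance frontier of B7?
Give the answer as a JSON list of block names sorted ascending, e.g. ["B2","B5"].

idom tree: B1←B0 B2←B1 B3←B1 B4←B3 B5←B2 B6←B5 B7←B6 B8←B5 B9←B5
Dom∩ at merges:
  B1: preds {B0,B3}: {B0} ∩ {B0,B1,B3} = {B0}; idom=B0
  B5: preds {B2,B9}: {B0,B1,B2} ∩ {B0,B1,B2,B5,B9} = {B0,B1,B2}; idom=B2
  B8: preds {B5,B7}: {B0,B1,B2,B5} ∩ {B0,B1,B2,B5,B6,B7} = {B0,B1,B2,B5}; idom=B5
  B9: preds {B6,B7,B8}: {B0,B1,B2,B5,B6} ∩ {B0,B1,B2,B5,B6,B7} ∩ {B0,B1,B2,B5,B8} = {B0,B1,B2,B5}; idom=B5

DF walk-up:
  join B1 pred B0: · stop@B0
  join B1 pred B3: B3→B1 stop@B0
  join B5 pred B2: · stop@B2
  join B5 pred B9: B9→B5 stop@B2
  join B8 pred B5: · stop@B5
  join B8 pred B7: B7→B6 stop@B5
  join B9 pred B6: B6 stop@B5
  join B9 pred B7: B7→B6 stop@B5
  join B9 pred B8: B8 stop@B5
  DF(B0)=∅
  DF(B1)={B1}
  DF(B2)=∅
  DF(B3)={B1}
  DF(B4)=∅
  DF(B5)={B5}
  DF(B6)={B8,B9}
  DF(B7)={B8,B9}
  DF(B8)={B9}
  DF(B9)={B5}

DF(B7) = ["B8", "B9"]

Answer: ["B8", "B9"]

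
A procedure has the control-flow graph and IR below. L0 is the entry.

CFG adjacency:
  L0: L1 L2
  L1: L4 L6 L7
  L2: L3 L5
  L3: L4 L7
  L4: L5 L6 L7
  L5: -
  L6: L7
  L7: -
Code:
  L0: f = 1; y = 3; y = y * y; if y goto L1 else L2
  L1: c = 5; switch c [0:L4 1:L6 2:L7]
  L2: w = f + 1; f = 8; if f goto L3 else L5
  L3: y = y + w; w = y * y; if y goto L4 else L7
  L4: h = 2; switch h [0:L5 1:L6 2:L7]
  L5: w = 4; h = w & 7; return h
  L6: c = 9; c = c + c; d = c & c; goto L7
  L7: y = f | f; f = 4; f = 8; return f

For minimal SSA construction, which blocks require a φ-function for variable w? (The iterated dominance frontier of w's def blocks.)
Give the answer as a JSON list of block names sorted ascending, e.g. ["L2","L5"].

idom tree: L1←L0 L2←L0 L3←L2 L4←L0 L5←L0 L6←L0 L7←L0
Dom at joins:
  L4: preds {L1,L3}: {L0,L1} ∩ {L0,L2,L3} = {L0}; idom=L0
  L5: preds {L2,L4}: {L0,L2} ∩ {L0,L4} = {L0}; idom=L0
  L6: preds {L1,L4}: {L0,L1} ∩ {L0,L4} = {L0}; idom=L0
  L7: preds {L1,L3,L4,L6}: {L0,L1} ∩ {L0,L2,L3} ∩ {L0,L4} ∩ {L0,L6} = {L0}; idom=L0

DF walk-up:
  join L4 pred L1: L1 stop@L0
  join L4 pred L3: L3→L2 stop@L0
  join L5 pred L2: L2 stop@L0
  join L5 pred L4: L4 stop@L0
  join L6 pred L1: L1 stop@L0
  join L6 pred L4: L4 stop@L0
  join L7 pred L1: L1 stop@L0
  join L7 pred L3: L3→L2 stop@L0
  join L7 pred L4: L4 stop@L0
  join L7 pred L6: L6 stop@L0
  DF(L0)=∅
  DF(L1)={L4,L6,L7}
  DF(L2)={L4,L5,L7}
  DF(L3)={L4,L7}
  DF(L4)={L5,L6,L7}
  DF(L5)=∅
  DF(L6)={L7}
  DF(L7)=∅

φ for w: defs {L2,L3,L5}
  DF⁺ = {L4,L5,L6,L7}

Answer: ["L4", "L5", "L6", "L7"]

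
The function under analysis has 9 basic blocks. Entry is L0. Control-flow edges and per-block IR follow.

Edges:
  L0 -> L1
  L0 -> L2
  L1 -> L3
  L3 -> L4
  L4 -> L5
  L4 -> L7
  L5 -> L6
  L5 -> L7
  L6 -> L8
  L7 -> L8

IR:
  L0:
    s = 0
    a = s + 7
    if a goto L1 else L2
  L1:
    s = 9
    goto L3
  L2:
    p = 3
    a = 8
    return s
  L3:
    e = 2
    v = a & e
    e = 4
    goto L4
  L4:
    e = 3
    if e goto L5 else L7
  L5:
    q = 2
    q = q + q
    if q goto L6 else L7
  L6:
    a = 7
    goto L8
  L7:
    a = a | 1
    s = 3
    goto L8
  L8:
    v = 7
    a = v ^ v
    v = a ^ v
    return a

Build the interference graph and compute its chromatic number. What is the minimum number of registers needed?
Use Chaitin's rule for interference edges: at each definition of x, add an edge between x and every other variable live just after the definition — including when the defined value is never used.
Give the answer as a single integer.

Per-block:
  L0: {a,s} / ∅
  L1: {s} / ∅
  L2: {a,p} / {s}
  L3: {e,v} / {a}
  L4: {e} / ∅
  L5: {q} / ∅
  L6: {a} / ∅
  L7: {a,s} / {a}
  L8: {a,v} / ∅

Live sets:
  live L0: ∅→{a,s}
  live L1: {a}→{a}
  live L2: {s}→∅
  live L3: {a}→{a}
  live L4: {a}→{a}
  live L5: {a}→{a}
  live L6: ∅→∅
  live L7: {a}→∅
  live L8: ∅→∅

Conflict graph:
  a↔{e,q,s,v}
  e↔{a}
  p↔{s}
  q↔{a}
  s↔{a,p}
  v↔{a}

Colouring:
  {a,e} pairwise interfere (2-clique) ⇒ χ ≥ 2
  2-colouring: r0={a,p}  r1={e,q,s,v}
  χ = 2

Answer: 2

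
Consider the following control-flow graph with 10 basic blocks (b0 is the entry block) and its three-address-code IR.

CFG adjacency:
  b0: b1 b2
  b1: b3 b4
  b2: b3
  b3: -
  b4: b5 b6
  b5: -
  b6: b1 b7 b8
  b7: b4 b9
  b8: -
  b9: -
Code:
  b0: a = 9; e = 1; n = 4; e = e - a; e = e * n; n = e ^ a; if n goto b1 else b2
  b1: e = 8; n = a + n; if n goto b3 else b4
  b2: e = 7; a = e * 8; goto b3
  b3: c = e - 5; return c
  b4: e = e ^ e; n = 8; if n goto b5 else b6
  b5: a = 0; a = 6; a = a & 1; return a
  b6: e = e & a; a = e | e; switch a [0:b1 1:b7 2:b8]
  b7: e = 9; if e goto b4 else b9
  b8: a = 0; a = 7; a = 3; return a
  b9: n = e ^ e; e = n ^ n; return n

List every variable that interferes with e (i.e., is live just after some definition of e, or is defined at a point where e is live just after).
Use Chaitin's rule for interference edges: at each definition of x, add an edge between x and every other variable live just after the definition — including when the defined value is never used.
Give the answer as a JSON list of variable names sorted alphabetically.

Per-block:
  b0 def {a,e,n} use ∅
  b1 def {e,n} use {a,n}
  b2 def {a,e} use ∅
  b3 def {c} use {e}
  b4 def {e,n} use {e}
  b5 def {a} use ∅
  b6 def {a,e} use {a,e}
  b7 def {e} use ∅
  b8 def {a} use ∅
  b9 def {e,n} use {e}

Backward fixpoint:
  b0 li=∅ lo={a,n}
  b1 li={a,n} lo={a,e}
  b2 li=∅ lo={e}
  b3 li={e} lo=∅
  b4 li={a,e} lo={a,e,n}
  b5 li=∅ lo=∅
  b6 li={a,e,n} lo={a,n}
  b7 li={a} lo={a,e}
  b8 li=∅ lo=∅
  b9 li={e} lo=∅

Interference:
  a↔{e,n}
  c↔∅
  e↔{a,n}
  n↔{a,e}

N(e) = ["a", "n"]

Answer: ["a", "n"]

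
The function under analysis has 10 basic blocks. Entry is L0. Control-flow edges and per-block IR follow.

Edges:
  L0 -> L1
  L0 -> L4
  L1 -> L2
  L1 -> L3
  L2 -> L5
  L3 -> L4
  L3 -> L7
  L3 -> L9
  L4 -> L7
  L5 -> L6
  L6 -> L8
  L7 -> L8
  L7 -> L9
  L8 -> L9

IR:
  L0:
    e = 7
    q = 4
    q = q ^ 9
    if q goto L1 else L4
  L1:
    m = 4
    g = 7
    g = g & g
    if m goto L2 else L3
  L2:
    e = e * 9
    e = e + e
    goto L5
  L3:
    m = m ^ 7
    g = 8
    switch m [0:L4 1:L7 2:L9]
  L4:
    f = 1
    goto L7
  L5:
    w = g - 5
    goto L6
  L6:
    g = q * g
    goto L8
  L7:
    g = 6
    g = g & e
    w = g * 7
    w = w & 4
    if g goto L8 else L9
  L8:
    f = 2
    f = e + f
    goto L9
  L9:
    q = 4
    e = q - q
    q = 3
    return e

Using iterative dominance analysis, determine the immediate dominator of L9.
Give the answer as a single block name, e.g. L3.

idom tree: L1←L0 L2←L1 L3←L1 L4←L0 L5←L2 L6←L5 L7←L0 L8←L0 L9←L0
Dom∩ at merges:
  L4: preds {L0,L3}: {L0} ∩ {L0,L1,L3} = {L0}; idom=L0
  L7: preds {L3,L4}: {L0,L1,L3} ∩ {L0,L4} = {L0}; idom=L0
  L8: preds {L6,L7}: {L0,L1,L2,L5,L6} ∩ {L0,L7} = {L0}; idom=L0
  L9: preds {L3,L7,L8}: {L0,L1,L3} ∩ {L0,L7} ∩ {L0,L8} = {L0}; idom=L0

idom(L9) = L0

Answer: L0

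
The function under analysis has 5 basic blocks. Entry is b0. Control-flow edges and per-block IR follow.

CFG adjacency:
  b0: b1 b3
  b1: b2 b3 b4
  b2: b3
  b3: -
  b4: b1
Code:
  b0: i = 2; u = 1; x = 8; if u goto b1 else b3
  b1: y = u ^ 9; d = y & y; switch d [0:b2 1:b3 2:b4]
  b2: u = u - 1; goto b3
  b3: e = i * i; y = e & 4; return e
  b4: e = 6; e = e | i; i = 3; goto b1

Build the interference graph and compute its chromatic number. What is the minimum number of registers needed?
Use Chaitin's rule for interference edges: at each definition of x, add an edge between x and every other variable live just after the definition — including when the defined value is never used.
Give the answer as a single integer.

Answer: 4

Analysis:
def/use:
  b0: def={i,u,x} ue=∅
  b1: def={d,y} ue={u}
  b2: def={u} ue={u}
  b3: def={e,y} ue={i}
  b4: def={e,i} ue={i}

Backward fixpoint:
  live b0: ∅→{i,u}
  live b1: {i,u}→{i,u}
  live b2: {i,u}→{i}
  live b3: {i}→∅
  live b4: {i,u}→{i,u}

Interfere edges:
  d: {i,u}
  e: {i,u,y}
  i: {d,e,u,x,y}
  u: {d,e,i,x,y}
  x: {i,u}
  y: {e,i,u}

Colouring:
  clique {e,i,u,y} ⇒ need ≥ 4
  assign d→R2 e→R2 i→R0 u→R1 x→R2 y→R3 — no edge inside a register ⇒ χ ≤ 4
  χ = 4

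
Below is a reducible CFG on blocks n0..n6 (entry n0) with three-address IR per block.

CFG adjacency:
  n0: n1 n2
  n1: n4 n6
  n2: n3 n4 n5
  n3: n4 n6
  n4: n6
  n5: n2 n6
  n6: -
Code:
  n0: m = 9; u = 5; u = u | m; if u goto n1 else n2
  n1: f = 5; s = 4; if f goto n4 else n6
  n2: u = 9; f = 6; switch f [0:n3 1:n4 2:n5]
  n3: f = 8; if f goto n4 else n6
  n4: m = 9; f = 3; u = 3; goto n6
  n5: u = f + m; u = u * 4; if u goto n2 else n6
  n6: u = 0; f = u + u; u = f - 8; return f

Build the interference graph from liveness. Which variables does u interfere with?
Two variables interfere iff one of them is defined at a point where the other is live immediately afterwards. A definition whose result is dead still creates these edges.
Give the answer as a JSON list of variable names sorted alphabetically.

Answer: ["f", "m"]

Working:
Per-block:
  n0: {m,u} / ∅
  n1: {f,s} / ∅
  n2: {f,u} / ∅
  n3: {f} / ∅
  n4: {f,m,u} / ∅
  n5: {u} / {f,m}
  n6: {f,u} / ∅

Backward fixpoint:
  n0 li=∅ lo={m}
  n1 li=∅ lo=∅
  n2 li={m} lo={f,m}
  n3 li=∅ lo=∅
  n4 li=∅ lo=∅
  n5 li={f,m} lo={m}
  n6 li=∅ lo=∅

Interference:
  f — {m,s,u}
  m — {f,u}
  s — {f}
  u — {f,m}

N(u) = ["f", "m"]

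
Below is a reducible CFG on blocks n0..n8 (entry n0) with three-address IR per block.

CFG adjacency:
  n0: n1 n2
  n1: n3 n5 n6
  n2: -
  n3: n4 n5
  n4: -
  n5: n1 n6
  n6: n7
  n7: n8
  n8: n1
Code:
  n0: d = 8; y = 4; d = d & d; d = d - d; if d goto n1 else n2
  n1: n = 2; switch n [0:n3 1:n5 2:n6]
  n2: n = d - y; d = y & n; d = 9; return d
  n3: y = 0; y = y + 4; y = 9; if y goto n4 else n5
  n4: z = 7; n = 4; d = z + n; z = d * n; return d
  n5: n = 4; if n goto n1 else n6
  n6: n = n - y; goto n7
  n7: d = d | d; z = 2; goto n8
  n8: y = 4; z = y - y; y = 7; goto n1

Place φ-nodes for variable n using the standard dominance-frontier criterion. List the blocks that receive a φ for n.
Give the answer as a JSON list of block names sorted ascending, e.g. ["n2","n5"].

idom tree: n1←n0 n2←n0 n3←n1 n4←n3 n5←n1 n6←n1 n7←n6 n8←n7
Join-block Dom:
  n1: preds {n0,n5,n8}: {n0} ∩ {n0,n1,n5} ∩ {n0,n1,n6,n7,n8} = {n0}; idom=n0
  n5: preds {n1,n3}: {n0,n1} ∩ {n0,n1,n3} = {n0,n1}; idom=n1
  n6: preds {n1,n5}: {n0,n1} ∩ {n0,n1,n5} = {n0,n1}; idom=n1

DF derivation:
  n1←n0: walk · to n0
  n1←n5: walk n5→n1 to n0
  n1←n8: walk n8→n7→n6→n1 to n0
  n5←n1: walk · to n1
  n5←n3: walk n3 to n1
  n6←n1: walk · to n1
  n6←n5: walk n5 to n1
  DF(n0)=∅
  DF(n1)={n1}
  DF(n2)=∅
  DF(n3)={n5}
  DF(n4)=∅
  DF(n5)={n1,n6}
  DF(n6)={n1}
  DF(n7)={n1}
  DF(n8)={n1}

φ for n: defs {n1,n2,n4,n5,n6}
  DF⁺ = {n1,n6}

Answer: ["n1", "n6"]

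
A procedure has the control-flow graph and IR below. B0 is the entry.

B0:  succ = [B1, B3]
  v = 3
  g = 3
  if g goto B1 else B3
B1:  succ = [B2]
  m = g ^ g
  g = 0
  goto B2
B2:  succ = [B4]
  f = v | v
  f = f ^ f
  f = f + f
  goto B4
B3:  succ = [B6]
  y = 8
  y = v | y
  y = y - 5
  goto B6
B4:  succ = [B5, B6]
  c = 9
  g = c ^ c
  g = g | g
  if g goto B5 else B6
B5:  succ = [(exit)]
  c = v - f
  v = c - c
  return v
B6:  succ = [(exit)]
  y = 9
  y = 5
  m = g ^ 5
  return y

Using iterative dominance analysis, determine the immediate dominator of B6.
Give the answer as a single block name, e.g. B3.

Answer: B0

Derivation:
idom tree: B1←B0 B2←B1 B3←B0 B4←B2 B5←B4 B6←B0
Join-block Dom:
  B6: preds {B3,B4}: {B0,B3} ∩ {B0,B1,B2,B4} = {B0}; idom=B0

idom(B6) = B0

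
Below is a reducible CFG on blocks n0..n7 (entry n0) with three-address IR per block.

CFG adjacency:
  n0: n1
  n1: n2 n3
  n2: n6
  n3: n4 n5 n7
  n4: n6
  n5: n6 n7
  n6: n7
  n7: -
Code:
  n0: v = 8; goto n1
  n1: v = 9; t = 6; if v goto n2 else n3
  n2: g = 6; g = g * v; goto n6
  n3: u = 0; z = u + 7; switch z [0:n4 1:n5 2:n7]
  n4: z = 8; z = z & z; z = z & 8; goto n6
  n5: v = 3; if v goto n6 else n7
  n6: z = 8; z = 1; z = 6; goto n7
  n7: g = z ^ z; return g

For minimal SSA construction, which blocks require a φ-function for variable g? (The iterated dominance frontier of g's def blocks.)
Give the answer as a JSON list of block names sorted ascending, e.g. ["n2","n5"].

Answer: ["n6", "n7"]

Analysis:
idom tree: n1←n0 n2←n1 n3←n1 n4←n3 n5←n3 n6←n1 n7←n1
Dom at joins:
  n6: preds {n2,n4,n5}: {n0,n1,n2} ∩ {n0,n1,n3,n4} ∩ {n0,n1,n3,n5} = {n0,n1}; idom=n1
  n7: preds {n3,n5,n6}: {n0,n1,n3} ∩ {n0,n1,n3,n5} ∩ {n0,n1,n6} = {n0,n1}; idom=n1

Frontier:
  n6←n2: walk n2 to n1
  n6←n4: walk n4→n3 to n1
  n6←n5: walk n5→n3 to n1
  n7←n3: walk n3 to n1
  n7←n5: walk n5→n3 to n1
  n7←n6: walk n6 to n1
  DF(n0)=∅
  DF(n1)=∅
  DF(n2)={n6}
  DF(n3)={n6,n7}
  DF(n4)={n6}
  DF(n5)={n6,n7}
  DF(n6)={n7}
  DF(n7)=∅

φ for g: defs {n2,n7}
  DF⁺ = {n6,n7}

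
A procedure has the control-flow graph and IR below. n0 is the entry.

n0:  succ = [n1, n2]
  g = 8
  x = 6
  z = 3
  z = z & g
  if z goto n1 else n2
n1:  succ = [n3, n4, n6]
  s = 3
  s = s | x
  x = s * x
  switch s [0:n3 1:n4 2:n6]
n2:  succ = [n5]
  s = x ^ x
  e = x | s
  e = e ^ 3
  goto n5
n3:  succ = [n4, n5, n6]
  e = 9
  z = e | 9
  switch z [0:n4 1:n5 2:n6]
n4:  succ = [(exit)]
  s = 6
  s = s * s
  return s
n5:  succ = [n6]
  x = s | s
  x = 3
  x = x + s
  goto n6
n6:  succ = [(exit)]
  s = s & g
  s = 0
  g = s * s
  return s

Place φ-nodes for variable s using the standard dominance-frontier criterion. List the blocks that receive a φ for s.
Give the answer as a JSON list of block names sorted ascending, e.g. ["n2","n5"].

Answer: ["n5", "n6"]

Analysis:
idom tree: n1←n0 n2←n0 n3←n1 n4←n1 n5←n0 n6←n0
Join-block Dom:
  n4: preds {n1,n3}: {n0,n1} ∩ {n0,n1,n3} = {n0,n1}; idom=n1
  n5: preds {n2,n3}: {n0,n2} ∩ {n0,n1,n3} = {n0}; idom=n0
  n6: preds {n1,n3,n5}: {n0,n1} ∩ {n0,n1,n3} ∩ {n0,n5} = {n0}; idom=n0

DF walk-up:
  join n4 pred n1: · stop@n1
  join n4 pred n3: n3 stop@n1
  join n5 pred n2: n2 stop@n0
  join n5 pred n3: n3→n1 stop@n0
  join n6 pred n1: n1 stop@n0
  join n6 pred n3: n3→n1 stop@n0
  join n6 pred n5: n5 stop@n0
  DF(n0)=∅
  DF(n1)={n5,n6}
  DF(n2)={n5}
  DF(n3)={n4,n5,n6}
  DF(n4)=∅
  DF(n5)={n6}
  DF(n6)=∅

φ for s: defs {n1,n2,n4,n6}
  DF⁺ = {n5,n6}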